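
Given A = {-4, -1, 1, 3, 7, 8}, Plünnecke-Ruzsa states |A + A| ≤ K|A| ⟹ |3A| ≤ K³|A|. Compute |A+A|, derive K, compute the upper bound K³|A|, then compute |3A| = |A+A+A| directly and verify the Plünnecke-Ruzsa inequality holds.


|A| = 6.
Step 1: Compute A + A by enumerating all 36 pairs.
A + A = {-8, -5, -3, -2, -1, 0, 2, 3, 4, 6, 7, 8, 9, 10, 11, 14, 15, 16}, so |A + A| = 18.
Step 2: Doubling constant K = |A + A|/|A| = 18/6 = 18/6 ≈ 3.0000.
Step 3: Plünnecke-Ruzsa gives |3A| ≤ K³·|A| = (3.0000)³ · 6 ≈ 162.0000.
Step 4: Compute 3A = A + A + A directly by enumerating all triples (a,b,c) ∈ A³; |3A| = 33.
Step 5: Check 33 ≤ 162.0000? Yes ✓.

K = 18/6, Plünnecke-Ruzsa bound K³|A| ≈ 162.0000, |3A| = 33, inequality holds.


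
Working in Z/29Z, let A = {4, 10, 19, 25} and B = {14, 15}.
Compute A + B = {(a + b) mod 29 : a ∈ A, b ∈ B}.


Work in Z/29Z: reduce every sum a + b modulo 29.
Enumerate all 8 pairs:
a = 4: 4+14=18, 4+15=19
a = 10: 10+14=24, 10+15=25
a = 19: 19+14=4, 19+15=5
a = 25: 25+14=10, 25+15=11
Distinct residues collected: {4, 5, 10, 11, 18, 19, 24, 25}
|A + B| = 8 (out of 29 total residues).

A + B = {4, 5, 10, 11, 18, 19, 24, 25}


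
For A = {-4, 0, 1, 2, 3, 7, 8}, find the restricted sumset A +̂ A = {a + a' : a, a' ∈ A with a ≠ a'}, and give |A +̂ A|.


Restricted sumset: A +̂ A = {a + a' : a ∈ A, a' ∈ A, a ≠ a'}.
Equivalently, take A + A and drop any sum 2a that is achievable ONLY as a + a for a ∈ A (i.e. sums representable only with equal summands).
Enumerate pairs (a, a') with a < a' (symmetric, so each unordered pair gives one sum; this covers all a ≠ a'):
  -4 + 0 = -4
  -4 + 1 = -3
  -4 + 2 = -2
  -4 + 3 = -1
  -4 + 7 = 3
  -4 + 8 = 4
  0 + 1 = 1
  0 + 2 = 2
  0 + 3 = 3
  0 + 7 = 7
  0 + 8 = 8
  1 + 2 = 3
  1 + 3 = 4
  1 + 7 = 8
  1 + 8 = 9
  2 + 3 = 5
  2 + 7 = 9
  2 + 8 = 10
  3 + 7 = 10
  3 + 8 = 11
  7 + 8 = 15
Collected distinct sums: {-4, -3, -2, -1, 1, 2, 3, 4, 5, 7, 8, 9, 10, 11, 15}
|A +̂ A| = 15
(Reference bound: |A +̂ A| ≥ 2|A| - 3 for |A| ≥ 2, with |A| = 7 giving ≥ 11.)

|A +̂ A| = 15


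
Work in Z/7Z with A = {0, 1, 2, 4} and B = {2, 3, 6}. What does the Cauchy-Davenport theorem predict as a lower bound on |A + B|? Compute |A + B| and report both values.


Cauchy-Davenport: |A + B| ≥ min(p, |A| + |B| - 1) for A, B nonempty in Z/pZ.
|A| = 4, |B| = 3, p = 7.
CD lower bound = min(7, 4 + 3 - 1) = min(7, 6) = 6.
Compute A + B mod 7 directly:
a = 0: 0+2=2, 0+3=3, 0+6=6
a = 1: 1+2=3, 1+3=4, 1+6=0
a = 2: 2+2=4, 2+3=5, 2+6=1
a = 4: 4+2=6, 4+3=0, 4+6=3
A + B = {0, 1, 2, 3, 4, 5, 6}, so |A + B| = 7.
Verify: 7 ≥ 6? Yes ✓.

CD lower bound = 6, actual |A + B| = 7.


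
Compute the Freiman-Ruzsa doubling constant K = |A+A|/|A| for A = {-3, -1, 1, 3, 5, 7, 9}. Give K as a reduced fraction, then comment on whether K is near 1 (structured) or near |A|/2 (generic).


|A| = 7.
Compute A + A by enumerating all 49 pairs.
A + A = {-6, -4, -2, 0, 2, 4, 6, 8, 10, 12, 14, 16, 18}, so |A + A| = 13.
K = |A + A| / |A| = 13/7 (already in lowest terms) ≈ 1.8571.
Reference: AP of size 7 gives K = 13/7 ≈ 1.8571; a fully generic set of size 7 gives K ≈ 4.0000.

|A| = 7, |A + A| = 13, K = 13/7.


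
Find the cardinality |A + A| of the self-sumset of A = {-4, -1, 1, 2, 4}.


A + A = {a + a' : a, a' ∈ A}; |A| = 5.
General bounds: 2|A| - 1 ≤ |A + A| ≤ |A|(|A|+1)/2, i.e. 9 ≤ |A + A| ≤ 15.
Lower bound 2|A|-1 is attained iff A is an arithmetic progression.
Enumerate sums a + a' for a ≤ a' (symmetric, so this suffices):
a = -4: -4+-4=-8, -4+-1=-5, -4+1=-3, -4+2=-2, -4+4=0
a = -1: -1+-1=-2, -1+1=0, -1+2=1, -1+4=3
a = 1: 1+1=2, 1+2=3, 1+4=5
a = 2: 2+2=4, 2+4=6
a = 4: 4+4=8
Distinct sums: {-8, -5, -3, -2, 0, 1, 2, 3, 4, 5, 6, 8}
|A + A| = 12

|A + A| = 12


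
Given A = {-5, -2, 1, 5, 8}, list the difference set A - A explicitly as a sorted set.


A - A = {a - a' : a, a' ∈ A}.
Compute a - a' for each ordered pair (a, a'):
a = -5: -5--5=0, -5--2=-3, -5-1=-6, -5-5=-10, -5-8=-13
a = -2: -2--5=3, -2--2=0, -2-1=-3, -2-5=-7, -2-8=-10
a = 1: 1--5=6, 1--2=3, 1-1=0, 1-5=-4, 1-8=-7
a = 5: 5--5=10, 5--2=7, 5-1=4, 5-5=0, 5-8=-3
a = 8: 8--5=13, 8--2=10, 8-1=7, 8-5=3, 8-8=0
Collecting distinct values (and noting 0 appears from a-a):
A - A = {-13, -10, -7, -6, -4, -3, 0, 3, 4, 6, 7, 10, 13}
|A - A| = 13

A - A = {-13, -10, -7, -6, -4, -3, 0, 3, 4, 6, 7, 10, 13}


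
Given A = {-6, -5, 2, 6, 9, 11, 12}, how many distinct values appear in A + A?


A + A = {a + a' : a, a' ∈ A}; |A| = 7.
General bounds: 2|A| - 1 ≤ |A + A| ≤ |A|(|A|+1)/2, i.e. 13 ≤ |A + A| ≤ 28.
Lower bound 2|A|-1 is attained iff A is an arithmetic progression.
Enumerate sums a + a' for a ≤ a' (symmetric, so this suffices):
a = -6: -6+-6=-12, -6+-5=-11, -6+2=-4, -6+6=0, -6+9=3, -6+11=5, -6+12=6
a = -5: -5+-5=-10, -5+2=-3, -5+6=1, -5+9=4, -5+11=6, -5+12=7
a = 2: 2+2=4, 2+6=8, 2+9=11, 2+11=13, 2+12=14
a = 6: 6+6=12, 6+9=15, 6+11=17, 6+12=18
a = 9: 9+9=18, 9+11=20, 9+12=21
a = 11: 11+11=22, 11+12=23
a = 12: 12+12=24
Distinct sums: {-12, -11, -10, -4, -3, 0, 1, 3, 4, 5, 6, 7, 8, 11, 12, 13, 14, 15, 17, 18, 20, 21, 22, 23, 24}
|A + A| = 25

|A + A| = 25


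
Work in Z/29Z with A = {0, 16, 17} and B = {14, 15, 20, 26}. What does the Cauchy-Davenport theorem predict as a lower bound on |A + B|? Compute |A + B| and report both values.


Cauchy-Davenport: |A + B| ≥ min(p, |A| + |B| - 1) for A, B nonempty in Z/pZ.
|A| = 3, |B| = 4, p = 29.
CD lower bound = min(29, 3 + 4 - 1) = min(29, 6) = 6.
Compute A + B mod 29 directly:
a = 0: 0+14=14, 0+15=15, 0+20=20, 0+26=26
a = 16: 16+14=1, 16+15=2, 16+20=7, 16+26=13
a = 17: 17+14=2, 17+15=3, 17+20=8, 17+26=14
A + B = {1, 2, 3, 7, 8, 13, 14, 15, 20, 26}, so |A + B| = 10.
Verify: 10 ≥ 6? Yes ✓.

CD lower bound = 6, actual |A + B| = 10.


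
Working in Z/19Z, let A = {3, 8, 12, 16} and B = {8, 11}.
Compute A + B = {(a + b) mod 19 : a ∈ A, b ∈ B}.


Work in Z/19Z: reduce every sum a + b modulo 19.
Enumerate all 8 pairs:
a = 3: 3+8=11, 3+11=14
a = 8: 8+8=16, 8+11=0
a = 12: 12+8=1, 12+11=4
a = 16: 16+8=5, 16+11=8
Distinct residues collected: {0, 1, 4, 5, 8, 11, 14, 16}
|A + B| = 8 (out of 19 total residues).

A + B = {0, 1, 4, 5, 8, 11, 14, 16}


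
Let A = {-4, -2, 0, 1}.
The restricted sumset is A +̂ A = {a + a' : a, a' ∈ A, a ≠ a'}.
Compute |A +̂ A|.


Restricted sumset: A +̂ A = {a + a' : a ∈ A, a' ∈ A, a ≠ a'}.
Equivalently, take A + A and drop any sum 2a that is achievable ONLY as a + a for a ∈ A (i.e. sums representable only with equal summands).
Enumerate pairs (a, a') with a < a' (symmetric, so each unordered pair gives one sum; this covers all a ≠ a'):
  -4 + -2 = -6
  -4 + 0 = -4
  -4 + 1 = -3
  -2 + 0 = -2
  -2 + 1 = -1
  0 + 1 = 1
Collected distinct sums: {-6, -4, -3, -2, -1, 1}
|A +̂ A| = 6
(Reference bound: |A +̂ A| ≥ 2|A| - 3 for |A| ≥ 2, with |A| = 4 giving ≥ 5.)

|A +̂ A| = 6


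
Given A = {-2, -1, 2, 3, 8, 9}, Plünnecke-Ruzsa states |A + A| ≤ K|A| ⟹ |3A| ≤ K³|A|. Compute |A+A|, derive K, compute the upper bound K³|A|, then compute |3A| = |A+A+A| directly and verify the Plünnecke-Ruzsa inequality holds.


|A| = 6.
Step 1: Compute A + A by enumerating all 36 pairs.
A + A = {-4, -3, -2, 0, 1, 2, 4, 5, 6, 7, 8, 10, 11, 12, 16, 17, 18}, so |A + A| = 17.
Step 2: Doubling constant K = |A + A|/|A| = 17/6 = 17/6 ≈ 2.8333.
Step 3: Plünnecke-Ruzsa gives |3A| ≤ K³·|A| = (2.8333)³ · 6 ≈ 136.4722.
Step 4: Compute 3A = A + A + A directly by enumerating all triples (a,b,c) ∈ A³; |3A| = 32.
Step 5: Check 32 ≤ 136.4722? Yes ✓.

K = 17/6, Plünnecke-Ruzsa bound K³|A| ≈ 136.4722, |3A| = 32, inequality holds.


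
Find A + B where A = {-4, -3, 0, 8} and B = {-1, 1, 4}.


A + B = {a + b : a ∈ A, b ∈ B}.
Enumerate all |A|·|B| = 4·3 = 12 pairs (a, b) and collect distinct sums.
a = -4: -4+-1=-5, -4+1=-3, -4+4=0
a = -3: -3+-1=-4, -3+1=-2, -3+4=1
a = 0: 0+-1=-1, 0+1=1, 0+4=4
a = 8: 8+-1=7, 8+1=9, 8+4=12
Collecting distinct sums: A + B = {-5, -4, -3, -2, -1, 0, 1, 4, 7, 9, 12}
|A + B| = 11

A + B = {-5, -4, -3, -2, -1, 0, 1, 4, 7, 9, 12}


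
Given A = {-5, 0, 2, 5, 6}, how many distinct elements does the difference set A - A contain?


A - A = {a - a' : a, a' ∈ A}; |A| = 5.
Bounds: 2|A|-1 ≤ |A - A| ≤ |A|² - |A| + 1, i.e. 9 ≤ |A - A| ≤ 21.
Note: 0 ∈ A - A always (from a - a). The set is symmetric: if d ∈ A - A then -d ∈ A - A.
Enumerate nonzero differences d = a - a' with a > a' (then include -d):
Positive differences: {1, 2, 3, 4, 5, 6, 7, 10, 11}
Full difference set: {0} ∪ (positive diffs) ∪ (negative diffs).
|A - A| = 1 + 2·9 = 19 (matches direct enumeration: 19).

|A - A| = 19


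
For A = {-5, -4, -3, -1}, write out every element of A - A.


A - A = {a - a' : a, a' ∈ A}.
Compute a - a' for each ordered pair (a, a'):
a = -5: -5--5=0, -5--4=-1, -5--3=-2, -5--1=-4
a = -4: -4--5=1, -4--4=0, -4--3=-1, -4--1=-3
a = -3: -3--5=2, -3--4=1, -3--3=0, -3--1=-2
a = -1: -1--5=4, -1--4=3, -1--3=2, -1--1=0
Collecting distinct values (and noting 0 appears from a-a):
A - A = {-4, -3, -2, -1, 0, 1, 2, 3, 4}
|A - A| = 9

A - A = {-4, -3, -2, -1, 0, 1, 2, 3, 4}


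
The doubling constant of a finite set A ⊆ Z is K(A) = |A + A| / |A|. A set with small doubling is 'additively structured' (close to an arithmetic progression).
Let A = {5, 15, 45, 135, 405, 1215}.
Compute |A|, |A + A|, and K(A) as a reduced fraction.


|A| = 6.
Compute A + A by enumerating all 36 pairs.
A + A = {10, 20, 30, 50, 60, 90, 140, 150, 180, 270, 410, 420, 450, 540, 810, 1220, 1230, 1260, 1350, 1620, 2430}, so |A + A| = 21.
K = |A + A| / |A| = 21/6 = 7/2 ≈ 3.5000.
Reference: AP of size 6 gives K = 11/6 ≈ 1.8333; a fully generic set of size 6 gives K ≈ 3.5000.

|A| = 6, |A + A| = 21, K = 21/6 = 7/2.


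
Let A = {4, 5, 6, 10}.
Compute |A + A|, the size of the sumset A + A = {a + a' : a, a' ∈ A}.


A + A = {a + a' : a, a' ∈ A}; |A| = 4.
General bounds: 2|A| - 1 ≤ |A + A| ≤ |A|(|A|+1)/2, i.e. 7 ≤ |A + A| ≤ 10.
Lower bound 2|A|-1 is attained iff A is an arithmetic progression.
Enumerate sums a + a' for a ≤ a' (symmetric, so this suffices):
a = 4: 4+4=8, 4+5=9, 4+6=10, 4+10=14
a = 5: 5+5=10, 5+6=11, 5+10=15
a = 6: 6+6=12, 6+10=16
a = 10: 10+10=20
Distinct sums: {8, 9, 10, 11, 12, 14, 15, 16, 20}
|A + A| = 9

|A + A| = 9


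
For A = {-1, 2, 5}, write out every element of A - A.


A - A = {a - a' : a, a' ∈ A}.
Compute a - a' for each ordered pair (a, a'):
a = -1: -1--1=0, -1-2=-3, -1-5=-6
a = 2: 2--1=3, 2-2=0, 2-5=-3
a = 5: 5--1=6, 5-2=3, 5-5=0
Collecting distinct values (and noting 0 appears from a-a):
A - A = {-6, -3, 0, 3, 6}
|A - A| = 5

A - A = {-6, -3, 0, 3, 6}


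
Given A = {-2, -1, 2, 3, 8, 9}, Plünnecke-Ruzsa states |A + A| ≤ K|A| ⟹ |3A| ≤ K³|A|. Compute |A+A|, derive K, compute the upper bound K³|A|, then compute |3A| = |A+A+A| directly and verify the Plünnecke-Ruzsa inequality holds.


|A| = 6.
Step 1: Compute A + A by enumerating all 36 pairs.
A + A = {-4, -3, -2, 0, 1, 2, 4, 5, 6, 7, 8, 10, 11, 12, 16, 17, 18}, so |A + A| = 17.
Step 2: Doubling constant K = |A + A|/|A| = 17/6 = 17/6 ≈ 2.8333.
Step 3: Plünnecke-Ruzsa gives |3A| ≤ K³·|A| = (2.8333)³ · 6 ≈ 136.4722.
Step 4: Compute 3A = A + A + A directly by enumerating all triples (a,b,c) ∈ A³; |3A| = 32.
Step 5: Check 32 ≤ 136.4722? Yes ✓.

K = 17/6, Plünnecke-Ruzsa bound K³|A| ≈ 136.4722, |3A| = 32, inequality holds.


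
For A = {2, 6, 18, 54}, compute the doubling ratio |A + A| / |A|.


|A| = 4.
Compute A + A by enumerating all 16 pairs.
A + A = {4, 8, 12, 20, 24, 36, 56, 60, 72, 108}, so |A + A| = 10.
K = |A + A| / |A| = 10/4 = 5/2 ≈ 2.5000.
Reference: AP of size 4 gives K = 7/4 ≈ 1.7500; a fully generic set of size 4 gives K ≈ 2.5000.

|A| = 4, |A + A| = 10, K = 10/4 = 5/2.


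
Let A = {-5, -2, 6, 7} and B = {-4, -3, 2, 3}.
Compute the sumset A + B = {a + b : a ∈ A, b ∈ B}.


A + B = {a + b : a ∈ A, b ∈ B}.
Enumerate all |A|·|B| = 4·4 = 16 pairs (a, b) and collect distinct sums.
a = -5: -5+-4=-9, -5+-3=-8, -5+2=-3, -5+3=-2
a = -2: -2+-4=-6, -2+-3=-5, -2+2=0, -2+3=1
a = 6: 6+-4=2, 6+-3=3, 6+2=8, 6+3=9
a = 7: 7+-4=3, 7+-3=4, 7+2=9, 7+3=10
Collecting distinct sums: A + B = {-9, -8, -6, -5, -3, -2, 0, 1, 2, 3, 4, 8, 9, 10}
|A + B| = 14

A + B = {-9, -8, -6, -5, -3, -2, 0, 1, 2, 3, 4, 8, 9, 10}


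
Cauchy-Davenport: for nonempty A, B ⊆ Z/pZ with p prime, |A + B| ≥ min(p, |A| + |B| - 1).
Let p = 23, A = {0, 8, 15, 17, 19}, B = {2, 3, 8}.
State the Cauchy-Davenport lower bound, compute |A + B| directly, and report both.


Cauchy-Davenport: |A + B| ≥ min(p, |A| + |B| - 1) for A, B nonempty in Z/pZ.
|A| = 5, |B| = 3, p = 23.
CD lower bound = min(23, 5 + 3 - 1) = min(23, 7) = 7.
Compute A + B mod 23 directly:
a = 0: 0+2=2, 0+3=3, 0+8=8
a = 8: 8+2=10, 8+3=11, 8+8=16
a = 15: 15+2=17, 15+3=18, 15+8=0
a = 17: 17+2=19, 17+3=20, 17+8=2
a = 19: 19+2=21, 19+3=22, 19+8=4
A + B = {0, 2, 3, 4, 8, 10, 11, 16, 17, 18, 19, 20, 21, 22}, so |A + B| = 14.
Verify: 14 ≥ 7? Yes ✓.

CD lower bound = 7, actual |A + B| = 14.


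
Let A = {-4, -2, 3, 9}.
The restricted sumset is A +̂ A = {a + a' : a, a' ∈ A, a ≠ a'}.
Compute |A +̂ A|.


Restricted sumset: A +̂ A = {a + a' : a ∈ A, a' ∈ A, a ≠ a'}.
Equivalently, take A + A and drop any sum 2a that is achievable ONLY as a + a for a ∈ A (i.e. sums representable only with equal summands).
Enumerate pairs (a, a') with a < a' (symmetric, so each unordered pair gives one sum; this covers all a ≠ a'):
  -4 + -2 = -6
  -4 + 3 = -1
  -4 + 9 = 5
  -2 + 3 = 1
  -2 + 9 = 7
  3 + 9 = 12
Collected distinct sums: {-6, -1, 1, 5, 7, 12}
|A +̂ A| = 6
(Reference bound: |A +̂ A| ≥ 2|A| - 3 for |A| ≥ 2, with |A| = 4 giving ≥ 5.)

|A +̂ A| = 6


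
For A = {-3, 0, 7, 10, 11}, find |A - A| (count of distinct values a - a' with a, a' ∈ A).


A - A = {a - a' : a, a' ∈ A}; |A| = 5.
Bounds: 2|A|-1 ≤ |A - A| ≤ |A|² - |A| + 1, i.e. 9 ≤ |A - A| ≤ 21.
Note: 0 ∈ A - A always (from a - a). The set is symmetric: if d ∈ A - A then -d ∈ A - A.
Enumerate nonzero differences d = a - a' with a > a' (then include -d):
Positive differences: {1, 3, 4, 7, 10, 11, 13, 14}
Full difference set: {0} ∪ (positive diffs) ∪ (negative diffs).
|A - A| = 1 + 2·8 = 17 (matches direct enumeration: 17).

|A - A| = 17


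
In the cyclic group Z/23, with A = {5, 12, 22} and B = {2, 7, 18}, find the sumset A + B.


Work in Z/23Z: reduce every sum a + b modulo 23.
Enumerate all 9 pairs:
a = 5: 5+2=7, 5+7=12, 5+18=0
a = 12: 12+2=14, 12+7=19, 12+18=7
a = 22: 22+2=1, 22+7=6, 22+18=17
Distinct residues collected: {0, 1, 6, 7, 12, 14, 17, 19}
|A + B| = 8 (out of 23 total residues).

A + B = {0, 1, 6, 7, 12, 14, 17, 19}


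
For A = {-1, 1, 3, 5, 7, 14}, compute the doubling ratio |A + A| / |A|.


|A| = 6.
Compute A + A by enumerating all 36 pairs.
A + A = {-2, 0, 2, 4, 6, 8, 10, 12, 13, 14, 15, 17, 19, 21, 28}, so |A + A| = 15.
K = |A + A| / |A| = 15/6 = 5/2 ≈ 2.5000.
Reference: AP of size 6 gives K = 11/6 ≈ 1.8333; a fully generic set of size 6 gives K ≈ 3.5000.

|A| = 6, |A + A| = 15, K = 15/6 = 5/2.


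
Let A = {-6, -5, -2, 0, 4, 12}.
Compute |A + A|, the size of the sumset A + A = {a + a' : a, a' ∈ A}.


A + A = {a + a' : a, a' ∈ A}; |A| = 6.
General bounds: 2|A| - 1 ≤ |A + A| ≤ |A|(|A|+1)/2, i.e. 11 ≤ |A + A| ≤ 21.
Lower bound 2|A|-1 is attained iff A is an arithmetic progression.
Enumerate sums a + a' for a ≤ a' (symmetric, so this suffices):
a = -6: -6+-6=-12, -6+-5=-11, -6+-2=-8, -6+0=-6, -6+4=-2, -6+12=6
a = -5: -5+-5=-10, -5+-2=-7, -5+0=-5, -5+4=-1, -5+12=7
a = -2: -2+-2=-4, -2+0=-2, -2+4=2, -2+12=10
a = 0: 0+0=0, 0+4=4, 0+12=12
a = 4: 4+4=8, 4+12=16
a = 12: 12+12=24
Distinct sums: {-12, -11, -10, -8, -7, -6, -5, -4, -2, -1, 0, 2, 4, 6, 7, 8, 10, 12, 16, 24}
|A + A| = 20

|A + A| = 20


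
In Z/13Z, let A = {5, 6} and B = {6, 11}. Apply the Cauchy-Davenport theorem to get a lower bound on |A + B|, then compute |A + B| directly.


Cauchy-Davenport: |A + B| ≥ min(p, |A| + |B| - 1) for A, B nonempty in Z/pZ.
|A| = 2, |B| = 2, p = 13.
CD lower bound = min(13, 2 + 2 - 1) = min(13, 3) = 3.
Compute A + B mod 13 directly:
a = 5: 5+6=11, 5+11=3
a = 6: 6+6=12, 6+11=4
A + B = {3, 4, 11, 12}, so |A + B| = 4.
Verify: 4 ≥ 3? Yes ✓.

CD lower bound = 3, actual |A + B| = 4.


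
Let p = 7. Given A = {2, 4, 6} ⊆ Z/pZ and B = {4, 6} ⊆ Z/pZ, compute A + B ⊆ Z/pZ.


Work in Z/7Z: reduce every sum a + b modulo 7.
Enumerate all 6 pairs:
a = 2: 2+4=6, 2+6=1
a = 4: 4+4=1, 4+6=3
a = 6: 6+4=3, 6+6=5
Distinct residues collected: {1, 3, 5, 6}
|A + B| = 4 (out of 7 total residues).

A + B = {1, 3, 5, 6}


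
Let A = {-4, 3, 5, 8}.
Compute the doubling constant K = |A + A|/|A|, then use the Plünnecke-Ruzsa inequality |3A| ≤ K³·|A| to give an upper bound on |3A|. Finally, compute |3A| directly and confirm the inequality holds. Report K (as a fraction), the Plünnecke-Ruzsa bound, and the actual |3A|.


|A| = 4.
Step 1: Compute A + A by enumerating all 16 pairs.
A + A = {-8, -1, 1, 4, 6, 8, 10, 11, 13, 16}, so |A + A| = 10.
Step 2: Doubling constant K = |A + A|/|A| = 10/4 = 10/4 ≈ 2.5000.
Step 3: Plünnecke-Ruzsa gives |3A| ≤ K³·|A| = (2.5000)³ · 4 ≈ 62.5000.
Step 4: Compute 3A = A + A + A directly by enumerating all triples (a,b,c) ∈ A³; |3A| = 19.
Step 5: Check 19 ≤ 62.5000? Yes ✓.

K = 10/4, Plünnecke-Ruzsa bound K³|A| ≈ 62.5000, |3A| = 19, inequality holds.


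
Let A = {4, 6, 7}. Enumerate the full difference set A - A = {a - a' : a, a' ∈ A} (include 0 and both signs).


A - A = {a - a' : a, a' ∈ A}.
Compute a - a' for each ordered pair (a, a'):
a = 4: 4-4=0, 4-6=-2, 4-7=-3
a = 6: 6-4=2, 6-6=0, 6-7=-1
a = 7: 7-4=3, 7-6=1, 7-7=0
Collecting distinct values (and noting 0 appears from a-a):
A - A = {-3, -2, -1, 0, 1, 2, 3}
|A - A| = 7

A - A = {-3, -2, -1, 0, 1, 2, 3}


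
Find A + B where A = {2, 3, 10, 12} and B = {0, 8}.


A + B = {a + b : a ∈ A, b ∈ B}.
Enumerate all |A|·|B| = 4·2 = 8 pairs (a, b) and collect distinct sums.
a = 2: 2+0=2, 2+8=10
a = 3: 3+0=3, 3+8=11
a = 10: 10+0=10, 10+8=18
a = 12: 12+0=12, 12+8=20
Collecting distinct sums: A + B = {2, 3, 10, 11, 12, 18, 20}
|A + B| = 7

A + B = {2, 3, 10, 11, 12, 18, 20}


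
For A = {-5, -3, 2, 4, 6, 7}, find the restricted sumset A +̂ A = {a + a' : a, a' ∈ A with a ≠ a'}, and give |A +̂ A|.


Restricted sumset: A +̂ A = {a + a' : a ∈ A, a' ∈ A, a ≠ a'}.
Equivalently, take A + A and drop any sum 2a that is achievable ONLY as a + a for a ∈ A (i.e. sums representable only with equal summands).
Enumerate pairs (a, a') with a < a' (symmetric, so each unordered pair gives one sum; this covers all a ≠ a'):
  -5 + -3 = -8
  -5 + 2 = -3
  -5 + 4 = -1
  -5 + 6 = 1
  -5 + 7 = 2
  -3 + 2 = -1
  -3 + 4 = 1
  -3 + 6 = 3
  -3 + 7 = 4
  2 + 4 = 6
  2 + 6 = 8
  2 + 7 = 9
  4 + 6 = 10
  4 + 7 = 11
  6 + 7 = 13
Collected distinct sums: {-8, -3, -1, 1, 2, 3, 4, 6, 8, 9, 10, 11, 13}
|A +̂ A| = 13
(Reference bound: |A +̂ A| ≥ 2|A| - 3 for |A| ≥ 2, with |A| = 6 giving ≥ 9.)

|A +̂ A| = 13


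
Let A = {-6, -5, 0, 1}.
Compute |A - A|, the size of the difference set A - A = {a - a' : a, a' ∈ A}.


A - A = {a - a' : a, a' ∈ A}; |A| = 4.
Bounds: 2|A|-1 ≤ |A - A| ≤ |A|² - |A| + 1, i.e. 7 ≤ |A - A| ≤ 13.
Note: 0 ∈ A - A always (from a - a). The set is symmetric: if d ∈ A - A then -d ∈ A - A.
Enumerate nonzero differences d = a - a' with a > a' (then include -d):
Positive differences: {1, 5, 6, 7}
Full difference set: {0} ∪ (positive diffs) ∪ (negative diffs).
|A - A| = 1 + 2·4 = 9 (matches direct enumeration: 9).

|A - A| = 9


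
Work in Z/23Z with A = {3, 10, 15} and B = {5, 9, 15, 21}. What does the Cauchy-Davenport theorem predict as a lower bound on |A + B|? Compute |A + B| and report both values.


Cauchy-Davenport: |A + B| ≥ min(p, |A| + |B| - 1) for A, B nonempty in Z/pZ.
|A| = 3, |B| = 4, p = 23.
CD lower bound = min(23, 3 + 4 - 1) = min(23, 6) = 6.
Compute A + B mod 23 directly:
a = 3: 3+5=8, 3+9=12, 3+15=18, 3+21=1
a = 10: 10+5=15, 10+9=19, 10+15=2, 10+21=8
a = 15: 15+5=20, 15+9=1, 15+15=7, 15+21=13
A + B = {1, 2, 7, 8, 12, 13, 15, 18, 19, 20}, so |A + B| = 10.
Verify: 10 ≥ 6? Yes ✓.

CD lower bound = 6, actual |A + B| = 10.


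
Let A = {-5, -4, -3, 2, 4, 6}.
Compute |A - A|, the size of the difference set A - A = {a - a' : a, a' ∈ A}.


A - A = {a - a' : a, a' ∈ A}; |A| = 6.
Bounds: 2|A|-1 ≤ |A - A| ≤ |A|² - |A| + 1, i.e. 11 ≤ |A - A| ≤ 31.
Note: 0 ∈ A - A always (from a - a). The set is symmetric: if d ∈ A - A then -d ∈ A - A.
Enumerate nonzero differences d = a - a' with a > a' (then include -d):
Positive differences: {1, 2, 4, 5, 6, 7, 8, 9, 10, 11}
Full difference set: {0} ∪ (positive diffs) ∪ (negative diffs).
|A - A| = 1 + 2·10 = 21 (matches direct enumeration: 21).

|A - A| = 21


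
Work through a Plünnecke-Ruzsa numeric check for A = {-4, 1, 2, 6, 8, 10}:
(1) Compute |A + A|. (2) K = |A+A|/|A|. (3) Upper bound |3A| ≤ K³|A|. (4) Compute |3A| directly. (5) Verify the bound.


|A| = 6.
Step 1: Compute A + A by enumerating all 36 pairs.
A + A = {-8, -3, -2, 2, 3, 4, 6, 7, 8, 9, 10, 11, 12, 14, 16, 18, 20}, so |A + A| = 17.
Step 2: Doubling constant K = |A + A|/|A| = 17/6 = 17/6 ≈ 2.8333.
Step 3: Plünnecke-Ruzsa gives |3A| ≤ K³·|A| = (2.8333)³ · 6 ≈ 136.4722.
Step 4: Compute 3A = A + A + A directly by enumerating all triples (a,b,c) ∈ A³; |3A| = 31.
Step 5: Check 31 ≤ 136.4722? Yes ✓.

K = 17/6, Plünnecke-Ruzsa bound K³|A| ≈ 136.4722, |3A| = 31, inequality holds.


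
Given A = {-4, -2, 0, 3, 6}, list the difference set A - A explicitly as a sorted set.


A - A = {a - a' : a, a' ∈ A}.
Compute a - a' for each ordered pair (a, a'):
a = -4: -4--4=0, -4--2=-2, -4-0=-4, -4-3=-7, -4-6=-10
a = -2: -2--4=2, -2--2=0, -2-0=-2, -2-3=-5, -2-6=-8
a = 0: 0--4=4, 0--2=2, 0-0=0, 0-3=-3, 0-6=-6
a = 3: 3--4=7, 3--2=5, 3-0=3, 3-3=0, 3-6=-3
a = 6: 6--4=10, 6--2=8, 6-0=6, 6-3=3, 6-6=0
Collecting distinct values (and noting 0 appears from a-a):
A - A = {-10, -8, -7, -6, -5, -4, -3, -2, 0, 2, 3, 4, 5, 6, 7, 8, 10}
|A - A| = 17

A - A = {-10, -8, -7, -6, -5, -4, -3, -2, 0, 2, 3, 4, 5, 6, 7, 8, 10}


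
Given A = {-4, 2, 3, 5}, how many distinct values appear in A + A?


A + A = {a + a' : a, a' ∈ A}; |A| = 4.
General bounds: 2|A| - 1 ≤ |A + A| ≤ |A|(|A|+1)/2, i.e. 7 ≤ |A + A| ≤ 10.
Lower bound 2|A|-1 is attained iff A is an arithmetic progression.
Enumerate sums a + a' for a ≤ a' (symmetric, so this suffices):
a = -4: -4+-4=-8, -4+2=-2, -4+3=-1, -4+5=1
a = 2: 2+2=4, 2+3=5, 2+5=7
a = 3: 3+3=6, 3+5=8
a = 5: 5+5=10
Distinct sums: {-8, -2, -1, 1, 4, 5, 6, 7, 8, 10}
|A + A| = 10

|A + A| = 10


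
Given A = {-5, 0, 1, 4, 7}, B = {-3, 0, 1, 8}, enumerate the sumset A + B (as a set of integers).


A + B = {a + b : a ∈ A, b ∈ B}.
Enumerate all |A|·|B| = 5·4 = 20 pairs (a, b) and collect distinct sums.
a = -5: -5+-3=-8, -5+0=-5, -5+1=-4, -5+8=3
a = 0: 0+-3=-3, 0+0=0, 0+1=1, 0+8=8
a = 1: 1+-3=-2, 1+0=1, 1+1=2, 1+8=9
a = 4: 4+-3=1, 4+0=4, 4+1=5, 4+8=12
a = 7: 7+-3=4, 7+0=7, 7+1=8, 7+8=15
Collecting distinct sums: A + B = {-8, -5, -4, -3, -2, 0, 1, 2, 3, 4, 5, 7, 8, 9, 12, 15}
|A + B| = 16

A + B = {-8, -5, -4, -3, -2, 0, 1, 2, 3, 4, 5, 7, 8, 9, 12, 15}


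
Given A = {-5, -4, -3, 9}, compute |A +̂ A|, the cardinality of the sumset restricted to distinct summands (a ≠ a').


Restricted sumset: A +̂ A = {a + a' : a ∈ A, a' ∈ A, a ≠ a'}.
Equivalently, take A + A and drop any sum 2a that is achievable ONLY as a + a for a ∈ A (i.e. sums representable only with equal summands).
Enumerate pairs (a, a') with a < a' (symmetric, so each unordered pair gives one sum; this covers all a ≠ a'):
  -5 + -4 = -9
  -5 + -3 = -8
  -5 + 9 = 4
  -4 + -3 = -7
  -4 + 9 = 5
  -3 + 9 = 6
Collected distinct sums: {-9, -8, -7, 4, 5, 6}
|A +̂ A| = 6
(Reference bound: |A +̂ A| ≥ 2|A| - 3 for |A| ≥ 2, with |A| = 4 giving ≥ 5.)

|A +̂ A| = 6


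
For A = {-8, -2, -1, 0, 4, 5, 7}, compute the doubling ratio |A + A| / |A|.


|A| = 7.
Compute A + A by enumerating all 49 pairs.
A + A = {-16, -10, -9, -8, -4, -3, -2, -1, 0, 2, 3, 4, 5, 6, 7, 8, 9, 10, 11, 12, 14}, so |A + A| = 21.
K = |A + A| / |A| = 21/7 = 3/1 ≈ 3.0000.
Reference: AP of size 7 gives K = 13/7 ≈ 1.8571; a fully generic set of size 7 gives K ≈ 4.0000.

|A| = 7, |A + A| = 21, K = 21/7 = 3/1.


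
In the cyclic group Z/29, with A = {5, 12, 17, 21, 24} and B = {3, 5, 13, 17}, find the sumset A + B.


Work in Z/29Z: reduce every sum a + b modulo 29.
Enumerate all 20 pairs:
a = 5: 5+3=8, 5+5=10, 5+13=18, 5+17=22
a = 12: 12+3=15, 12+5=17, 12+13=25, 12+17=0
a = 17: 17+3=20, 17+5=22, 17+13=1, 17+17=5
a = 21: 21+3=24, 21+5=26, 21+13=5, 21+17=9
a = 24: 24+3=27, 24+5=0, 24+13=8, 24+17=12
Distinct residues collected: {0, 1, 5, 8, 9, 10, 12, 15, 17, 18, 20, 22, 24, 25, 26, 27}
|A + B| = 16 (out of 29 total residues).

A + B = {0, 1, 5, 8, 9, 10, 12, 15, 17, 18, 20, 22, 24, 25, 26, 27}


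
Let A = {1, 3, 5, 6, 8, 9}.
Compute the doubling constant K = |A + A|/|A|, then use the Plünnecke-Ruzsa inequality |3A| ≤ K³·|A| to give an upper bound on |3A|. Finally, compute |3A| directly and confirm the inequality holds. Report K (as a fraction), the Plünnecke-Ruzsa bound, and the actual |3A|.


|A| = 6.
Step 1: Compute A + A by enumerating all 36 pairs.
A + A = {2, 4, 6, 7, 8, 9, 10, 11, 12, 13, 14, 15, 16, 17, 18}, so |A + A| = 15.
Step 2: Doubling constant K = |A + A|/|A| = 15/6 = 15/6 ≈ 2.5000.
Step 3: Plünnecke-Ruzsa gives |3A| ≤ K³·|A| = (2.5000)³ · 6 ≈ 93.7500.
Step 4: Compute 3A = A + A + A directly by enumerating all triples (a,b,c) ∈ A³; |3A| = 23.
Step 5: Check 23 ≤ 93.7500? Yes ✓.

K = 15/6, Plünnecke-Ruzsa bound K³|A| ≈ 93.7500, |3A| = 23, inequality holds.


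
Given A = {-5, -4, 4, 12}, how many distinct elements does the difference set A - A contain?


A - A = {a - a' : a, a' ∈ A}; |A| = 4.
Bounds: 2|A|-1 ≤ |A - A| ≤ |A|² - |A| + 1, i.e. 7 ≤ |A - A| ≤ 13.
Note: 0 ∈ A - A always (from a - a). The set is symmetric: if d ∈ A - A then -d ∈ A - A.
Enumerate nonzero differences d = a - a' with a > a' (then include -d):
Positive differences: {1, 8, 9, 16, 17}
Full difference set: {0} ∪ (positive diffs) ∪ (negative diffs).
|A - A| = 1 + 2·5 = 11 (matches direct enumeration: 11).

|A - A| = 11


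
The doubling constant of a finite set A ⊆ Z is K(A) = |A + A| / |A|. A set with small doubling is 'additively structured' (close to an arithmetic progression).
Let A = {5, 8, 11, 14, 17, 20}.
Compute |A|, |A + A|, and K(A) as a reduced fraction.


|A| = 6.
Compute A + A by enumerating all 36 pairs.
A + A = {10, 13, 16, 19, 22, 25, 28, 31, 34, 37, 40}, so |A + A| = 11.
K = |A + A| / |A| = 11/6 (already in lowest terms) ≈ 1.8333.
Reference: AP of size 6 gives K = 11/6 ≈ 1.8333; a fully generic set of size 6 gives K ≈ 3.5000.

|A| = 6, |A + A| = 11, K = 11/6.


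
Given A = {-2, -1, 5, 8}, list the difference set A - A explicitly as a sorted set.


A - A = {a - a' : a, a' ∈ A}.
Compute a - a' for each ordered pair (a, a'):
a = -2: -2--2=0, -2--1=-1, -2-5=-7, -2-8=-10
a = -1: -1--2=1, -1--1=0, -1-5=-6, -1-8=-9
a = 5: 5--2=7, 5--1=6, 5-5=0, 5-8=-3
a = 8: 8--2=10, 8--1=9, 8-5=3, 8-8=0
Collecting distinct values (and noting 0 appears from a-a):
A - A = {-10, -9, -7, -6, -3, -1, 0, 1, 3, 6, 7, 9, 10}
|A - A| = 13

A - A = {-10, -9, -7, -6, -3, -1, 0, 1, 3, 6, 7, 9, 10}


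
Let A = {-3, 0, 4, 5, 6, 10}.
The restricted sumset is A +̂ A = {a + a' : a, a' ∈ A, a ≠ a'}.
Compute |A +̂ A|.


Restricted sumset: A +̂ A = {a + a' : a ∈ A, a' ∈ A, a ≠ a'}.
Equivalently, take A + A and drop any sum 2a that is achievable ONLY as a + a for a ∈ A (i.e. sums representable only with equal summands).
Enumerate pairs (a, a') with a < a' (symmetric, so each unordered pair gives one sum; this covers all a ≠ a'):
  -3 + 0 = -3
  -3 + 4 = 1
  -3 + 5 = 2
  -3 + 6 = 3
  -3 + 10 = 7
  0 + 4 = 4
  0 + 5 = 5
  0 + 6 = 6
  0 + 10 = 10
  4 + 5 = 9
  4 + 6 = 10
  4 + 10 = 14
  5 + 6 = 11
  5 + 10 = 15
  6 + 10 = 16
Collected distinct sums: {-3, 1, 2, 3, 4, 5, 6, 7, 9, 10, 11, 14, 15, 16}
|A +̂ A| = 14
(Reference bound: |A +̂ A| ≥ 2|A| - 3 for |A| ≥ 2, with |A| = 6 giving ≥ 9.)

|A +̂ A| = 14


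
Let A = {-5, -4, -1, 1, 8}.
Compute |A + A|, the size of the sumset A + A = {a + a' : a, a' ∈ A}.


A + A = {a + a' : a, a' ∈ A}; |A| = 5.
General bounds: 2|A| - 1 ≤ |A + A| ≤ |A|(|A|+1)/2, i.e. 9 ≤ |A + A| ≤ 15.
Lower bound 2|A|-1 is attained iff A is an arithmetic progression.
Enumerate sums a + a' for a ≤ a' (symmetric, so this suffices):
a = -5: -5+-5=-10, -5+-4=-9, -5+-1=-6, -5+1=-4, -5+8=3
a = -4: -4+-4=-8, -4+-1=-5, -4+1=-3, -4+8=4
a = -1: -1+-1=-2, -1+1=0, -1+8=7
a = 1: 1+1=2, 1+8=9
a = 8: 8+8=16
Distinct sums: {-10, -9, -8, -6, -5, -4, -3, -2, 0, 2, 3, 4, 7, 9, 16}
|A + A| = 15

|A + A| = 15


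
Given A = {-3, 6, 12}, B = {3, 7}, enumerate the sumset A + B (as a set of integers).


A + B = {a + b : a ∈ A, b ∈ B}.
Enumerate all |A|·|B| = 3·2 = 6 pairs (a, b) and collect distinct sums.
a = -3: -3+3=0, -3+7=4
a = 6: 6+3=9, 6+7=13
a = 12: 12+3=15, 12+7=19
Collecting distinct sums: A + B = {0, 4, 9, 13, 15, 19}
|A + B| = 6

A + B = {0, 4, 9, 13, 15, 19}


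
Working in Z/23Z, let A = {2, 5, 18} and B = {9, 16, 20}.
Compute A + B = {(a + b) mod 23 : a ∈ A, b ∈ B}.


Work in Z/23Z: reduce every sum a + b modulo 23.
Enumerate all 9 pairs:
a = 2: 2+9=11, 2+16=18, 2+20=22
a = 5: 5+9=14, 5+16=21, 5+20=2
a = 18: 18+9=4, 18+16=11, 18+20=15
Distinct residues collected: {2, 4, 11, 14, 15, 18, 21, 22}
|A + B| = 8 (out of 23 total residues).

A + B = {2, 4, 11, 14, 15, 18, 21, 22}


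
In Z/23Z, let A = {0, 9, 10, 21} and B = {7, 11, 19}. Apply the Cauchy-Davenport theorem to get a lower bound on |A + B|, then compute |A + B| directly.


Cauchy-Davenport: |A + B| ≥ min(p, |A| + |B| - 1) for A, B nonempty in Z/pZ.
|A| = 4, |B| = 3, p = 23.
CD lower bound = min(23, 4 + 3 - 1) = min(23, 6) = 6.
Compute A + B mod 23 directly:
a = 0: 0+7=7, 0+11=11, 0+19=19
a = 9: 9+7=16, 9+11=20, 9+19=5
a = 10: 10+7=17, 10+11=21, 10+19=6
a = 21: 21+7=5, 21+11=9, 21+19=17
A + B = {5, 6, 7, 9, 11, 16, 17, 19, 20, 21}, so |A + B| = 10.
Verify: 10 ≥ 6? Yes ✓.

CD lower bound = 6, actual |A + B| = 10.


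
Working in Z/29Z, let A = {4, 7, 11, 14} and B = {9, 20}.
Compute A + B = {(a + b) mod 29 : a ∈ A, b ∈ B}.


Work in Z/29Z: reduce every sum a + b modulo 29.
Enumerate all 8 pairs:
a = 4: 4+9=13, 4+20=24
a = 7: 7+9=16, 7+20=27
a = 11: 11+9=20, 11+20=2
a = 14: 14+9=23, 14+20=5
Distinct residues collected: {2, 5, 13, 16, 20, 23, 24, 27}
|A + B| = 8 (out of 29 total residues).

A + B = {2, 5, 13, 16, 20, 23, 24, 27}


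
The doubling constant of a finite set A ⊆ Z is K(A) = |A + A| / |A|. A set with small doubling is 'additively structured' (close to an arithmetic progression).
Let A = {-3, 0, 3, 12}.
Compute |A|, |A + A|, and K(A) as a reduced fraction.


|A| = 4.
Compute A + A by enumerating all 16 pairs.
A + A = {-6, -3, 0, 3, 6, 9, 12, 15, 24}, so |A + A| = 9.
K = |A + A| / |A| = 9/4 (already in lowest terms) ≈ 2.2500.
Reference: AP of size 4 gives K = 7/4 ≈ 1.7500; a fully generic set of size 4 gives K ≈ 2.5000.

|A| = 4, |A + A| = 9, K = 9/4.


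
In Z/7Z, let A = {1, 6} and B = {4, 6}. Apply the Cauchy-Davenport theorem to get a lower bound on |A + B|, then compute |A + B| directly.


Cauchy-Davenport: |A + B| ≥ min(p, |A| + |B| - 1) for A, B nonempty in Z/pZ.
|A| = 2, |B| = 2, p = 7.
CD lower bound = min(7, 2 + 2 - 1) = min(7, 3) = 3.
Compute A + B mod 7 directly:
a = 1: 1+4=5, 1+6=0
a = 6: 6+4=3, 6+6=5
A + B = {0, 3, 5}, so |A + B| = 3.
Verify: 3 ≥ 3? Yes ✓.

CD lower bound = 3, actual |A + B| = 3.


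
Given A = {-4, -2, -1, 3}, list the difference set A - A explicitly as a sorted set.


A - A = {a - a' : a, a' ∈ A}.
Compute a - a' for each ordered pair (a, a'):
a = -4: -4--4=0, -4--2=-2, -4--1=-3, -4-3=-7
a = -2: -2--4=2, -2--2=0, -2--1=-1, -2-3=-5
a = -1: -1--4=3, -1--2=1, -1--1=0, -1-3=-4
a = 3: 3--4=7, 3--2=5, 3--1=4, 3-3=0
Collecting distinct values (and noting 0 appears from a-a):
A - A = {-7, -5, -4, -3, -2, -1, 0, 1, 2, 3, 4, 5, 7}
|A - A| = 13

A - A = {-7, -5, -4, -3, -2, -1, 0, 1, 2, 3, 4, 5, 7}


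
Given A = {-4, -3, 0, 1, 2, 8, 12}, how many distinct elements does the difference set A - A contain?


A - A = {a - a' : a, a' ∈ A}; |A| = 7.
Bounds: 2|A|-1 ≤ |A - A| ≤ |A|² - |A| + 1, i.e. 13 ≤ |A - A| ≤ 43.
Note: 0 ∈ A - A always (from a - a). The set is symmetric: if d ∈ A - A then -d ∈ A - A.
Enumerate nonzero differences d = a - a' with a > a' (then include -d):
Positive differences: {1, 2, 3, 4, 5, 6, 7, 8, 10, 11, 12, 15, 16}
Full difference set: {0} ∪ (positive diffs) ∪ (negative diffs).
|A - A| = 1 + 2·13 = 27 (matches direct enumeration: 27).

|A - A| = 27


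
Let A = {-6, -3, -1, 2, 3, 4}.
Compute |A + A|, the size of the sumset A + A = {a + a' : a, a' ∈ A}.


A + A = {a + a' : a, a' ∈ A}; |A| = 6.
General bounds: 2|A| - 1 ≤ |A + A| ≤ |A|(|A|+1)/2, i.e. 11 ≤ |A + A| ≤ 21.
Lower bound 2|A|-1 is attained iff A is an arithmetic progression.
Enumerate sums a + a' for a ≤ a' (symmetric, so this suffices):
a = -6: -6+-6=-12, -6+-3=-9, -6+-1=-7, -6+2=-4, -6+3=-3, -6+4=-2
a = -3: -3+-3=-6, -3+-1=-4, -3+2=-1, -3+3=0, -3+4=1
a = -1: -1+-1=-2, -1+2=1, -1+3=2, -1+4=3
a = 2: 2+2=4, 2+3=5, 2+4=6
a = 3: 3+3=6, 3+4=7
a = 4: 4+4=8
Distinct sums: {-12, -9, -7, -6, -4, -3, -2, -1, 0, 1, 2, 3, 4, 5, 6, 7, 8}
|A + A| = 17

|A + A| = 17


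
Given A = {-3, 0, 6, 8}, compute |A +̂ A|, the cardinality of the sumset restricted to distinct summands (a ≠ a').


Restricted sumset: A +̂ A = {a + a' : a ∈ A, a' ∈ A, a ≠ a'}.
Equivalently, take A + A and drop any sum 2a that is achievable ONLY as a + a for a ∈ A (i.e. sums representable only with equal summands).
Enumerate pairs (a, a') with a < a' (symmetric, so each unordered pair gives one sum; this covers all a ≠ a'):
  -3 + 0 = -3
  -3 + 6 = 3
  -3 + 8 = 5
  0 + 6 = 6
  0 + 8 = 8
  6 + 8 = 14
Collected distinct sums: {-3, 3, 5, 6, 8, 14}
|A +̂ A| = 6
(Reference bound: |A +̂ A| ≥ 2|A| - 3 for |A| ≥ 2, with |A| = 4 giving ≥ 5.)

|A +̂ A| = 6


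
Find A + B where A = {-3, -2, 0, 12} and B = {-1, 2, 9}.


A + B = {a + b : a ∈ A, b ∈ B}.
Enumerate all |A|·|B| = 4·3 = 12 pairs (a, b) and collect distinct sums.
a = -3: -3+-1=-4, -3+2=-1, -3+9=6
a = -2: -2+-1=-3, -2+2=0, -2+9=7
a = 0: 0+-1=-1, 0+2=2, 0+9=9
a = 12: 12+-1=11, 12+2=14, 12+9=21
Collecting distinct sums: A + B = {-4, -3, -1, 0, 2, 6, 7, 9, 11, 14, 21}
|A + B| = 11

A + B = {-4, -3, -1, 0, 2, 6, 7, 9, 11, 14, 21}


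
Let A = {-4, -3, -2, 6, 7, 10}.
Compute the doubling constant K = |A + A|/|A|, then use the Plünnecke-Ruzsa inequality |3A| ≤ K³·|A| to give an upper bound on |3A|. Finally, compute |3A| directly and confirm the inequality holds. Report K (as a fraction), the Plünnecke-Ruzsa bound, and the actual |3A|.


|A| = 6.
Step 1: Compute A + A by enumerating all 36 pairs.
A + A = {-8, -7, -6, -5, -4, 2, 3, 4, 5, 6, 7, 8, 12, 13, 14, 16, 17, 20}, so |A + A| = 18.
Step 2: Doubling constant K = |A + A|/|A| = 18/6 = 18/6 ≈ 3.0000.
Step 3: Plünnecke-Ruzsa gives |3A| ≤ K³·|A| = (3.0000)³ · 6 ≈ 162.0000.
Step 4: Compute 3A = A + A + A directly by enumerating all triples (a,b,c) ∈ A³; |3A| = 36.
Step 5: Check 36 ≤ 162.0000? Yes ✓.

K = 18/6, Plünnecke-Ruzsa bound K³|A| ≈ 162.0000, |3A| = 36, inequality holds.


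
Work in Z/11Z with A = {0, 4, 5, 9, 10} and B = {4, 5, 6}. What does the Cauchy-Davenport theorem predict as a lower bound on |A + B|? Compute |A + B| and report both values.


Cauchy-Davenport: |A + B| ≥ min(p, |A| + |B| - 1) for A, B nonempty in Z/pZ.
|A| = 5, |B| = 3, p = 11.
CD lower bound = min(11, 5 + 3 - 1) = min(11, 7) = 7.
Compute A + B mod 11 directly:
a = 0: 0+4=4, 0+5=5, 0+6=6
a = 4: 4+4=8, 4+5=9, 4+6=10
a = 5: 5+4=9, 5+5=10, 5+6=0
a = 9: 9+4=2, 9+5=3, 9+6=4
a = 10: 10+4=3, 10+5=4, 10+6=5
A + B = {0, 2, 3, 4, 5, 6, 8, 9, 10}, so |A + B| = 9.
Verify: 9 ≥ 7? Yes ✓.

CD lower bound = 7, actual |A + B| = 9.


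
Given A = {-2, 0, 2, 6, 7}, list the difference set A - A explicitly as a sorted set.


A - A = {a - a' : a, a' ∈ A}.
Compute a - a' for each ordered pair (a, a'):
a = -2: -2--2=0, -2-0=-2, -2-2=-4, -2-6=-8, -2-7=-9
a = 0: 0--2=2, 0-0=0, 0-2=-2, 0-6=-6, 0-7=-7
a = 2: 2--2=4, 2-0=2, 2-2=0, 2-6=-4, 2-7=-5
a = 6: 6--2=8, 6-0=6, 6-2=4, 6-6=0, 6-7=-1
a = 7: 7--2=9, 7-0=7, 7-2=5, 7-6=1, 7-7=0
Collecting distinct values (and noting 0 appears from a-a):
A - A = {-9, -8, -7, -6, -5, -4, -2, -1, 0, 1, 2, 4, 5, 6, 7, 8, 9}
|A - A| = 17

A - A = {-9, -8, -7, -6, -5, -4, -2, -1, 0, 1, 2, 4, 5, 6, 7, 8, 9}


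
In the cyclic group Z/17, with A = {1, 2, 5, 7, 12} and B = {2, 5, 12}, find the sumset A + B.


Work in Z/17Z: reduce every sum a + b modulo 17.
Enumerate all 15 pairs:
a = 1: 1+2=3, 1+5=6, 1+12=13
a = 2: 2+2=4, 2+5=7, 2+12=14
a = 5: 5+2=7, 5+5=10, 5+12=0
a = 7: 7+2=9, 7+5=12, 7+12=2
a = 12: 12+2=14, 12+5=0, 12+12=7
Distinct residues collected: {0, 2, 3, 4, 6, 7, 9, 10, 12, 13, 14}
|A + B| = 11 (out of 17 total residues).

A + B = {0, 2, 3, 4, 6, 7, 9, 10, 12, 13, 14}


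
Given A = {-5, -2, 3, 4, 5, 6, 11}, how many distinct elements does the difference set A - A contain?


A - A = {a - a' : a, a' ∈ A}; |A| = 7.
Bounds: 2|A|-1 ≤ |A - A| ≤ |A|² - |A| + 1, i.e. 13 ≤ |A - A| ≤ 43.
Note: 0 ∈ A - A always (from a - a). The set is symmetric: if d ∈ A - A then -d ∈ A - A.
Enumerate nonzero differences d = a - a' with a > a' (then include -d):
Positive differences: {1, 2, 3, 5, 6, 7, 8, 9, 10, 11, 13, 16}
Full difference set: {0} ∪ (positive diffs) ∪ (negative diffs).
|A - A| = 1 + 2·12 = 25 (matches direct enumeration: 25).

|A - A| = 25


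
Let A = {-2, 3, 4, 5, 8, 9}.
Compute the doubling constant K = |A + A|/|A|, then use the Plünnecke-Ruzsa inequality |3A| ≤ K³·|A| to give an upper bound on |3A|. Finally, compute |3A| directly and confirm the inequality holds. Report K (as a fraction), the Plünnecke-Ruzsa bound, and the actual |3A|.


|A| = 6.
Step 1: Compute A + A by enumerating all 36 pairs.
A + A = {-4, 1, 2, 3, 6, 7, 8, 9, 10, 11, 12, 13, 14, 16, 17, 18}, so |A + A| = 16.
Step 2: Doubling constant K = |A + A|/|A| = 16/6 = 16/6 ≈ 2.6667.
Step 3: Plünnecke-Ruzsa gives |3A| ≤ K³·|A| = (2.6667)³ · 6 ≈ 113.7778.
Step 4: Compute 3A = A + A + A directly by enumerating all triples (a,b,c) ∈ A³; |3A| = 28.
Step 5: Check 28 ≤ 113.7778? Yes ✓.

K = 16/6, Plünnecke-Ruzsa bound K³|A| ≈ 113.7778, |3A| = 28, inequality holds.


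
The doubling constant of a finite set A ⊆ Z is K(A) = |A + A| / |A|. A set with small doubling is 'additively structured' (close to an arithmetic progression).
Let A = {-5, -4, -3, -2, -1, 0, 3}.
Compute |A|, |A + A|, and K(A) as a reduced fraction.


|A| = 7.
Compute A + A by enumerating all 49 pairs.
A + A = {-10, -9, -8, -7, -6, -5, -4, -3, -2, -1, 0, 1, 2, 3, 6}, so |A + A| = 15.
K = |A + A| / |A| = 15/7 (already in lowest terms) ≈ 2.1429.
Reference: AP of size 7 gives K = 13/7 ≈ 1.8571; a fully generic set of size 7 gives K ≈ 4.0000.

|A| = 7, |A + A| = 15, K = 15/7.


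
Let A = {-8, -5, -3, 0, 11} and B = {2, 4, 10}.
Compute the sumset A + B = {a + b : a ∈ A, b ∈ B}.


A + B = {a + b : a ∈ A, b ∈ B}.
Enumerate all |A|·|B| = 5·3 = 15 pairs (a, b) and collect distinct sums.
a = -8: -8+2=-6, -8+4=-4, -8+10=2
a = -5: -5+2=-3, -5+4=-1, -5+10=5
a = -3: -3+2=-1, -3+4=1, -3+10=7
a = 0: 0+2=2, 0+4=4, 0+10=10
a = 11: 11+2=13, 11+4=15, 11+10=21
Collecting distinct sums: A + B = {-6, -4, -3, -1, 1, 2, 4, 5, 7, 10, 13, 15, 21}
|A + B| = 13

A + B = {-6, -4, -3, -1, 1, 2, 4, 5, 7, 10, 13, 15, 21}


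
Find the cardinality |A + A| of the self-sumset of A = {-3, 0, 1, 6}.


A + A = {a + a' : a, a' ∈ A}; |A| = 4.
General bounds: 2|A| - 1 ≤ |A + A| ≤ |A|(|A|+1)/2, i.e. 7 ≤ |A + A| ≤ 10.
Lower bound 2|A|-1 is attained iff A is an arithmetic progression.
Enumerate sums a + a' for a ≤ a' (symmetric, so this suffices):
a = -3: -3+-3=-6, -3+0=-3, -3+1=-2, -3+6=3
a = 0: 0+0=0, 0+1=1, 0+6=6
a = 1: 1+1=2, 1+6=7
a = 6: 6+6=12
Distinct sums: {-6, -3, -2, 0, 1, 2, 3, 6, 7, 12}
|A + A| = 10

|A + A| = 10
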